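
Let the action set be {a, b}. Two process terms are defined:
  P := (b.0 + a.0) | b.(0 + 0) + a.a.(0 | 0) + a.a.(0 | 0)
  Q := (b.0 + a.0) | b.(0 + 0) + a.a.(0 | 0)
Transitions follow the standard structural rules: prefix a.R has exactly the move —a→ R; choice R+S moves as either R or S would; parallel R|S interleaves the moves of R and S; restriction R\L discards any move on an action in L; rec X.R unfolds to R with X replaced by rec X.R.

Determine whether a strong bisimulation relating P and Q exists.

YES

LTS(P): 6 reachable states
  p0 = (b.0 + a.0) | b.(0 + 0) + a.a.(0 | 0) + a.a.(0 | 0) ⊢ =a=> p1, =a=> p2, =b=> p1, =b=> p3
  p1 = 0 | b.(0 + 0) ⊢ =b=> p4
  p2 = a.(0 | 0) ⊢ =a=> p5
  p3 = (b.0 + a.0) | (0 + 0) ⊢ =a=> p4, =b=> p4
  p4 = 0 | (0 + 0) ⊢ stopped
  p5 = 0 | 0 ⊢ stopped
LTS(Q): 6 reachable states
  q0 = (b.0 + a.0) | b.(0 + 0) + a.a.(0 | 0) ⊢ =a=> q1, =a=> q2, =b=> q1, =b=> q3
  q1 = 0 | b.(0 + 0) ⊢ =b=> q4
  q2 = a.(0 | 0) ⊢ =a=> q5
  q3 = (b.0 + a.0) | (0 + 0) ⊢ =a=> q4, =b=> q4
  q4 = 0 | (0 + 0) ⊢ stopped
  q5 = 0 | 0 ⊢ stopped
Coarsest stable partition (strong bisimilarity classes):
  B0 = {p0, q0}
  B1 = {p3, q3}
  B2 = {p4, p5, q4, q5}
  B3 = {p2, q2}
  B4 = {p1, q1}
p0 ∈ B0, q0 ∈ B0 → same block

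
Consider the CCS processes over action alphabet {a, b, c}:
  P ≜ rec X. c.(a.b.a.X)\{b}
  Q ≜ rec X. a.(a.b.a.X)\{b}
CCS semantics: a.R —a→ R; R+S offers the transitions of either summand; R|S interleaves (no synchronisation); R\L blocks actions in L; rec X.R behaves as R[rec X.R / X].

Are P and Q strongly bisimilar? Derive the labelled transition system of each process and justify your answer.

not bisimilar

P's transition system — 3 states:
  u0 = rec X. c.(a.b.a.X)\{b} :: --c--▸ u1
  u1 = (a.b.a.(rec X. c.(a.b.a.X)\{b}))\{b} :: --a--▸ u2
  u2 = (b.a.(rec X. c.(a.b.a.X)\{b}))\{b} :: (no moves)
Q's transition system — 3 states:
  v0 = rec X. a.(a.b.a.X)\{b} :: --a--▸ v1
  v1 = (a.b.a.(rec X. a.(a.b.a.X)\{b}))\{b} :: --a--▸ v2
  v2 = (b.a.(rec X. a.(a.b.a.X)\{b}))\{b} :: (no moves)
Bisimilarity quotient blocks:
  B0 = {u0}
  B1 = {u1, v1}
  B2 = {u2, v2}
  B3 = {v0}
u0 ∈ B0, v0 ∈ B3 → different blocks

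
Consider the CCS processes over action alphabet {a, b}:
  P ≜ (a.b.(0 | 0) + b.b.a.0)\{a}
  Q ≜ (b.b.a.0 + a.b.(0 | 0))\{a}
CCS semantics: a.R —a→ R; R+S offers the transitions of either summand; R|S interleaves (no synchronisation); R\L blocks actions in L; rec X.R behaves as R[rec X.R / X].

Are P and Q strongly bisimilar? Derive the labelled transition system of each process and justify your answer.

Reachable graph of P (3 states):
  s0 = (a.b.(0 | 0) + b.b.a.0)\{a} has moves -b-> s1
  s1 = (b.a.0)\{a} has moves -b-> s2
  s2 = (a.0)\{a} has moves stopped
Reachable graph of Q (3 states):
  t0 = (b.b.a.0 + a.b.(0 | 0))\{a} has moves -b-> t1
  t1 = (b.a.0)\{a} has moves -b-> t2
  t2 = (a.0)\{a} has moves stopped
Partition-refinement fixed point:
  B0 = {s0, t0}
  B1 = {s1, t1}
  B2 = {s2, t2}
s0 ∈ B0, t0 ∈ B0 → same block

YES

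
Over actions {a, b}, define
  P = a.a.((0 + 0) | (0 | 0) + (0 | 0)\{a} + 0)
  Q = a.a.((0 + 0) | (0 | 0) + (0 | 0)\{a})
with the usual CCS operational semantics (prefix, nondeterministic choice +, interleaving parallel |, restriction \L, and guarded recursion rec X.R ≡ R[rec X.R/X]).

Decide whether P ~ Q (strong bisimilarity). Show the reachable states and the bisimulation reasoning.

bisimilar

Reachable graph of P (3 states):
  m0 = a.a.((0 + 0) | (0 | 0) + (0 | 0)\{a} + 0) has moves —a→ m1
  m1 = a.((0 + 0) | (0 | 0) + (0 | 0)\{a} + 0) has moves —a→ m2
  m2 = (0 + 0) | (0 | 0) + (0 | 0)\{a} + 0 has moves ∅
Reachable graph of Q (3 states):
  n0 = a.a.((0 + 0) | (0 | 0) + (0 | 0)\{a}) has moves —a→ n1
  n1 = a.((0 + 0) | (0 | 0) + (0 | 0)\{a}) has moves —a→ n2
  n2 = (0 + 0) | (0 | 0) + (0 | 0)\{a} has moves ∅
Coarsest stable partition (strong bisimilarity classes):
  B0 = {m0, n0}
  B1 = {m1, n1}
  B2 = {m2, n2}
m0 ∈ B0, n0 ∈ B0 → same block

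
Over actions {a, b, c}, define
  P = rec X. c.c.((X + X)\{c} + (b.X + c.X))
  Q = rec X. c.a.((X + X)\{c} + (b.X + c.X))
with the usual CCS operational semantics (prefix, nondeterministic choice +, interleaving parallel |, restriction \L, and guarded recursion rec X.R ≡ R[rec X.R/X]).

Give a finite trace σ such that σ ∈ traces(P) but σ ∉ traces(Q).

Reachable graph of P (3 states):
  s0 = rec X. c.c.((X + X)\{c} + (b.X + c.X)) ⊢ —c→ s1
  s1 = c.(((rec X. c.c.((X + X)\{c} + (b.X + c.X))) + (rec X. c.c.((X + X)\{c} + (b.X + c.X))))\{c} + (b.(rec X. c.c.((X + X)\{c} + (b.X + c.X))) + c.(rec X. c.c.((X + X)\{c} + (b.X + c.X))))) ⊢ —c→ s2
  s2 = ((rec X. c.c.((X + X)\{c} + (b.X + c.X))) + (rec X. c.c.((X + X)\{c} + (b.X + c.X))))\{c} + (b.(rec X. c.c.((X + X)\{c} + (b.X + c.X))) + c.(rec X. c.c.((X + X)\{c} + (b.X + c.X)))) ⊢ —b→ s0, —c→ s0
Reachable graph of Q (3 states):
  t0 = rec X. c.a.((X + X)\{c} + (b.X + c.X)) ⊢ —c→ t1
  t1 = a.(((rec X. c.a.((X + X)\{c} + (b.X + c.X))) + (rec X. c.a.((X + X)\{c} + (b.X + c.X))))\{c} + (b.(rec X. c.a.((X + X)\{c} + (b.X + c.X))) + c.(rec X. c.a.((X + X)\{c} + (b.X + c.X))))) ⊢ —a→ t2
  t2 = ((rec X. c.a.((X + X)\{c} + (b.X + c.X))) + (rec X. c.a.((X + X)\{c} + (b.X + c.X))))\{c} + (b.(rec X. c.a.((X + X)\{c} + (b.X + c.X))) + c.(rec X. c.a.((X + X)\{c} + (b.X + c.X)))) ⊢ —b→ t0, —c→ t0
Trace ⟨cc⟩ through P, begin at {s0}:
  after c @ step 1: {s1}
  after c @ step 2: {s2}
  ✓ P
Trace ⟨cc⟩ through Q, begin at {t0}:
  after c @ step 1: {t1}
  after c @ step 2: ∅ (Q stuck)

cc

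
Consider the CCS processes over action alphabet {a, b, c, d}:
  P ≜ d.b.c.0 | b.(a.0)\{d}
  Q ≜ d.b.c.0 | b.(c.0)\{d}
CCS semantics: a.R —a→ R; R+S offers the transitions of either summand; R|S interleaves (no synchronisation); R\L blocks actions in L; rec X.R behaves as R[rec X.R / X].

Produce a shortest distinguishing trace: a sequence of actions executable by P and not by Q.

ba

Reachable graph of P (12 states):
  u0 = d.b.c.0 | b.(a.0)\{d} → —b→ u1, —d→ u2
  u1 = d.b.c.0 | (a.0)\{d} → —a→ u3, —d→ u4
  u2 = b.c.0 | b.(a.0)\{d} → —b→ u4, —b→ u5
  u3 = d.b.c.0 | 0\{d} → —d→ u6
  u4 = b.c.0 | (a.0)\{d} → —a→ u6, —b→ u7
  u5 = c.0 | b.(a.0)\{d} → —b→ u7, —c→ u8
  u6 = b.c.0 | 0\{d} → —b→ u9
  u7 = c.0 | (a.0)\{d} → —a→ u9, —c→ u10
  u8 = 0 | b.(a.0)\{d} → —b→ u10
  u9 = c.0 | 0\{d} → —c→ u11
  u10 = 0 | (a.0)\{d} → —a→ u11
  u11 = 0 | 0\{d} → (no moves)
Reachable graph of Q (12 states):
  v0 = d.b.c.0 | b.(c.0)\{d} → —b→ v1, —d→ v2
  v1 = d.b.c.0 | (c.0)\{d} → —c→ v3, —d→ v4
  v2 = b.c.0 | b.(c.0)\{d} → —b→ v4, —b→ v5
  v3 = d.b.c.0 | 0\{d} → —d→ v6
  v4 = b.c.0 | (c.0)\{d} → —b→ v7, —c→ v6
  v5 = c.0 | b.(c.0)\{d} → —b→ v7, —c→ v8
  v6 = b.c.0 | 0\{d} → —b→ v9
  v7 = c.0 | (c.0)\{d} → —c→ v10, —c→ v9
  v8 = 0 | b.(c.0)\{d} → —b→ v10
  v9 = c.0 | 0\{d} → —c→ v11
  v10 = 0 | (c.0)\{d} → —c→ v11
  v11 = 0 | 0\{d} → (no moves)
Executing ba from P (initial set {u0}):
  step 1 (b): {u1}
  step 2 (a): {u3}
  P completes σ.
Executing ba from Q (initial set {v0}):
  step 1 (b): {v1}
  step 2 (a): ∅ (Q stuck)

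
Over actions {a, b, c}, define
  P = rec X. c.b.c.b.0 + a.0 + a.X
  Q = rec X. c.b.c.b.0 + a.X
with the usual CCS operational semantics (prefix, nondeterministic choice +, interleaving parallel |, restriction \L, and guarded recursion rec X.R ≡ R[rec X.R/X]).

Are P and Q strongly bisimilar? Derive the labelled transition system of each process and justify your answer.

Reachable graph of P (5 states):
  s0 = rec X. c.b.c.b.0 + a.0 + a.X → --a--▸ s0, --a--▸ s1, --c--▸ s2
  s1 = 0 → deadlocked
  s2 = b.c.b.0 → --b--▸ s3
  s3 = c.b.0 → --c--▸ s4
  s4 = b.0 → --b--▸ s1
Reachable graph of Q (5 states):
  t0 = rec X. c.b.c.b.0 + a.X → --a--▸ t0, --c--▸ t1
  t1 = b.c.b.0 → --b--▸ t2
  t2 = c.b.0 → --c--▸ t3
  t3 = b.0 → --b--▸ t4
  t4 = 0 → deadlocked
Partition-refinement fixed point:
  B0 = {s0}
  B1 = {s1, t4}
  B2 = {s2, t1}
  B3 = {s3, t2}
  B4 = {s4, t3}
  B5 = {t0}
s0 ∈ B0, t0 ∈ B5 → different blocks

NO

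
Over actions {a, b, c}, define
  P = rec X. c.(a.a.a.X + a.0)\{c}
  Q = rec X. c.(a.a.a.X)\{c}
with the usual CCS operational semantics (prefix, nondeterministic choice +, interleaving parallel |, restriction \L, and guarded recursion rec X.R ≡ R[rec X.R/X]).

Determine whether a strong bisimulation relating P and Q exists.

not bisimilar

Reachable graph of P (6 states):
  p0 = rec X. c.(a.a.a.X + a.0)\{c} :: --c--▸ p1
  p1 = (a.a.a.(rec X. c.(a.a.a.X + a.0)\{c}) + a.0)\{c} :: --a--▸ p2, --a--▸ p3
  p2 = (a.a.(rec X. c.(a.a.a.X + a.0)\{c}))\{c} :: --a--▸ p4
  p3 = 0\{c} :: (no moves)
  p4 = (a.(rec X. c.(a.a.a.X + a.0)\{c}))\{c} :: --a--▸ p5
  p5 = (rec X. c.(a.a.a.X + a.0)\{c})\{c} :: (no moves)
Reachable graph of Q (5 states):
  q0 = rec X. c.(a.a.a.X)\{c} :: --c--▸ q1
  q1 = (a.a.a.(rec X. c.(a.a.a.X)\{c}))\{c} :: --a--▸ q2
  q2 = (a.a.(rec X. c.(a.a.a.X)\{c}))\{c} :: --a--▸ q3
  q3 = (a.(rec X. c.(a.a.a.X)\{c}))\{c} :: --a--▸ q4
  q4 = (rec X. c.(a.a.a.X)\{c})\{c} :: (no moves)
Partition-refinement fixed point:
  B0 = {p0}
  B1 = {p1}
  B2 = {p2, q2}
  B3 = {p4, q3}
  B4 = {p3, p5, q4}
  B5 = {q0}
  B6 = {q1}
p0 ∈ B0, q0 ∈ B5 → different blocks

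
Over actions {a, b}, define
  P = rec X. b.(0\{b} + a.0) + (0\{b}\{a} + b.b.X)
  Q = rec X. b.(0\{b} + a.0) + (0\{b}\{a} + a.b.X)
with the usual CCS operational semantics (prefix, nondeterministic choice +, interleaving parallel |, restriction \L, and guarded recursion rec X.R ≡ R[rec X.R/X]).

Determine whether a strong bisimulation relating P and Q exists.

LTS(P): 4 reachable states
  p0 = rec X. b.(0\{b} + a.0) + (0\{b}\{a} + b.b.X) → —b→ p1, —b→ p2
  p1 = 0\{b} + a.0 → —a→ p3
  p2 = b.(rec X. b.(0\{b} + a.0) + (0\{b}\{a} + b.b.X)) → —b→ p0
  p3 = 0 → (no moves)
LTS(Q): 4 reachable states
  q0 = rec X. b.(0\{b} + a.0) + (0\{b}\{a} + a.b.X) → —a→ q1, —b→ q2
  q1 = b.(rec X. b.(0\{b} + a.0) + (0\{b}\{a} + a.b.X)) → —b→ q0
  q2 = 0\{b} + a.0 → —a→ q3
  q3 = 0 → (no moves)
Coarsest stable partition (strong bisimilarity classes):
  B0 = {p0}
  B1 = {p2}
  B2 = {p1, q2}
  B3 = {p3, q3}
  B4 = {q0}
  B5 = {q1}
p0 ∈ B0, q0 ∈ B4 → different blocks

not bisimilar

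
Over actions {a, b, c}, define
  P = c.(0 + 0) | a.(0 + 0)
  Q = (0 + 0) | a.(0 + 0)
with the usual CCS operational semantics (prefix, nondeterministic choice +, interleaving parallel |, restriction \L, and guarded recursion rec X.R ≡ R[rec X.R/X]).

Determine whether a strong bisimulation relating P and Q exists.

Reachable graph of P (4 states):
  u0 = c.(0 + 0) | a.(0 + 0) has moves ··a··> u1, ··c··> u2
  u1 = c.(0 + 0) | (0 + 0) has moves ··c··> u3
  u2 = (0 + 0) | a.(0 + 0) has moves ··a··> u3
  u3 = (0 + 0) | (0 + 0) has moves (no moves)
Reachable graph of Q (2 states):
  v0 = (0 + 0) | a.(0 + 0) has moves ··a··> v1
  v1 = (0 + 0) | (0 + 0) has moves (no moves)
Coarsest stable partition (strong bisimilarity classes):
  B0 = {u0}
  B1 = {u2, v0}
  B2 = {u3, v1}
  B3 = {u1}
u0 ∈ B0, v0 ∈ B1 → different blocks

not bisimilar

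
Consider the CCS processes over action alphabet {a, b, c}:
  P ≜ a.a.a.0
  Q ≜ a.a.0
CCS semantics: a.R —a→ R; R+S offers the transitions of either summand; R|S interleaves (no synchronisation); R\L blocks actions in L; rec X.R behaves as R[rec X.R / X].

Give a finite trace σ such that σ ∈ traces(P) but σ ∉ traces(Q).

Reachable graph of P (4 states):
  p0 = a.a.a.0 has moves =a=> p1
  p1 = a.a.0 has moves =a=> p2
  p2 = a.0 has moves =a=> p3
  p3 = 0 has moves ∅
Reachable graph of Q (3 states):
  q0 = a.a.0 has moves =a=> q1
  q1 = a.0 has moves =a=> q2
  q2 = 0 has moves ∅
Executing aaa from P (initial set {p0}):
  [1] a ⇒ {p1}
  [2] a ⇒ {p2}
  [3] a ⇒ {p3}
  ✓ P
Executing aaa from Q (initial set {q0}):
  [1] a ⇒ {q1}
  [2] a ⇒ {q2}
  [3] a ⇒ no successor for Q

aaa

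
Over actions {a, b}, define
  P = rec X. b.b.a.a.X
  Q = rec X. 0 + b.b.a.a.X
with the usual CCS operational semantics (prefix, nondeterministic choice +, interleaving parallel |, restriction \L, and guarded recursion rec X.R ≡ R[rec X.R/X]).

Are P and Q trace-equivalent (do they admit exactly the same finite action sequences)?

Reachable graph of P (4 states):
  p0 = rec X. b.b.a.a.X has moves ··b··> p1
  p1 = b.a.a.(rec X. b.b.a.a.X) has moves ··b··> p2
  p2 = a.a.(rec X. b.b.a.a.X) has moves ··a··> p3
  p3 = a.(rec X. b.b.a.a.X) has moves ··a··> p0
Reachable graph of Q (4 states):
  q0 = rec X. 0 + b.b.a.a.X has moves ··b··> q1
  q1 = b.a.a.(rec X. 0 + b.b.a.a.X) has moves ··b··> q2
  q2 = a.a.(rec X. 0 + b.b.a.a.X) has moves ··a··> q3
  q3 = a.(rec X. 0 + b.b.a.a.X) has moves ··a··> q0
Bisimilarity quotient blocks:
  B0 = {p0, q0}
  B1 = {p1, q1}
  B2 = {p2, q2}
  B3 = {p3, q3}
p0 ∈ B0, q0 ∈ B0 → same block
Bisimilar ⇒ trace-equivalent.

trace-equivalent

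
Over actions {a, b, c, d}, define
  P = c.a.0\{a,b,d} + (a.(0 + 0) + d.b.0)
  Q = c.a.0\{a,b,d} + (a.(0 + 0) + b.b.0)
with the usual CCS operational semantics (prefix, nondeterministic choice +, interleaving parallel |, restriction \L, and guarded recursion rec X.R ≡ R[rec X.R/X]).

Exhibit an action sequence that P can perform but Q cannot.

d

LTS(P): 6 reachable states
  u0 = c.a.0\{a,b,d} + (a.(0 + 0) + d.b.0) ⊢ =a=> u1, =c=> u2, =d=> u3
  u1 = 0 + 0 ⊢ ∅
  u2 = a.0\{a,b,d} ⊢ =a=> u4
  u3 = b.0 ⊢ =b=> u5
  u4 = 0\{a,b,d} ⊢ ∅
  u5 = 0 ⊢ ∅
LTS(Q): 6 reachable states
  v0 = c.a.0\{a,b,d} + (a.(0 + 0) + b.b.0) ⊢ =a=> v1, =b=> v2, =c=> v3
  v1 = 0 + 0 ⊢ ∅
  v2 = b.0 ⊢ =b=> v4
  v3 = a.0\{a,b,d} ⊢ =a=> v5
  v4 = 0 ⊢ ∅
  v5 = 0\{a,b,d} ⊢ ∅
Executing d from P (initial set {u0}):
  [1] d ⇒ {u3}
  P completes σ.
Executing d from Q (initial set {v0}):
  [1] d ⇒ ∅ (Q stuck)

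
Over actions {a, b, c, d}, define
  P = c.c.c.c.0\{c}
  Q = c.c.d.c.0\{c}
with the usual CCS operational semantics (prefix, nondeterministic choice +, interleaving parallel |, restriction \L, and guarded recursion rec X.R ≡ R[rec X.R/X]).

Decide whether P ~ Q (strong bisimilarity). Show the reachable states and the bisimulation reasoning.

P ≁ Q

Reachable graph of P (5 states):
  u0 = c.c.c.c.0\{c} → ··c··> u1
  u1 = c.c.c.0\{c} → ··c··> u2
  u2 = c.c.0\{c} → ··c··> u3
  u3 = c.0\{c} → ··c··> u4
  u4 = 0\{c} → ·
Reachable graph of Q (5 states):
  v0 = c.c.d.c.0\{c} → ··c··> v1
  v1 = c.d.c.0\{c} → ··c··> v2
  v2 = d.c.0\{c} → ··d··> v3
  v3 = c.0\{c} → ··c··> v4
  v4 = 0\{c} → ·
Coarsest stable partition (strong bisimilarity classes):
  B0 = {u0}
  B1 = {u1}
  B2 = {u2}
  B3 = {u3, v3}
  B4 = {u4, v4}
  B5 = {v0}
  B6 = {v1}
  B7 = {v2}
u0 ∈ B0, v0 ∈ B5 → different blocks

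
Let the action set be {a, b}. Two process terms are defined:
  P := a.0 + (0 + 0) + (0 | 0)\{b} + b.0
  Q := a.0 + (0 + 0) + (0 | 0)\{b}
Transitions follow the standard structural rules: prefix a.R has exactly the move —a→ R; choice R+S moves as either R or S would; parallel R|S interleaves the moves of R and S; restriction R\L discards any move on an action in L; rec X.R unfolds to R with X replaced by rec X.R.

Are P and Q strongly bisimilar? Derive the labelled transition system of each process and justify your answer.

not bisimilar

P's transition system — 2 states:
  p0 = a.0 + (0 + 0) + (0 | 0)\{b} + b.0 :: =a=> p1, =b=> p1
  p1 = 0 :: ∅
Q's transition system — 2 states:
  q0 = a.0 + (0 + 0) + (0 | 0)\{b} :: =a=> q1
  q1 = 0 :: ∅
Bisimilarity quotient blocks:
  B0 = {p0}
  B1 = {p1, q1}
  B2 = {q0}
p0 ∈ B0, q0 ∈ B2 → different blocks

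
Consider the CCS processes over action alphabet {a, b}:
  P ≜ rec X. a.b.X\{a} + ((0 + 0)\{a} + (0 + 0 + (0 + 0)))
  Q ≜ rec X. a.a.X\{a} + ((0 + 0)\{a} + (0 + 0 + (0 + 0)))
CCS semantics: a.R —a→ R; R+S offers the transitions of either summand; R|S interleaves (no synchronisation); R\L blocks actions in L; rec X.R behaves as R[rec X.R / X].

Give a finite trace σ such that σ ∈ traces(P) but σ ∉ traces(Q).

LTS(P): 3 reachable states
  m0 = rec X. a.b.X\{a} + ((0 + 0)\{a} + (0 + 0 + (0 + 0))) ⊢ —a→ m1
  m1 = b.(rec X. a.b.X\{a} + ((0 + 0)\{a} + (0 + 0 + (0 + 0))))\{a} ⊢ —b→ m2
  m2 = (rec X. a.b.X\{a} + ((0 + 0)\{a} + (0 + 0 + (0 + 0))))\{a} ⊢ deadlocked
LTS(Q): 3 reachable states
  n0 = rec X. a.a.X\{a} + ((0 + 0)\{a} + (0 + 0 + (0 + 0))) ⊢ —a→ n1
  n1 = a.(rec X. a.a.X\{a} + ((0 + 0)\{a} + (0 + 0 + (0 + 0))))\{a} ⊢ —a→ n2
  n2 = (rec X. a.a.X\{a} + ((0 + 0)\{a} + (0 + 0 + (0 + 0))))\{a} ⊢ deadlocked
Run σ = ⟨ab⟩ on P: start {m0}
  [1] a ⇒ {m1}
  [2] b ⇒ {m2}
  ✓ P
Run σ = ⟨ab⟩ on Q: start {n0}
  [1] a ⇒ {n1}
  [2] b ⇒ ∅  — Q cannot continue

ab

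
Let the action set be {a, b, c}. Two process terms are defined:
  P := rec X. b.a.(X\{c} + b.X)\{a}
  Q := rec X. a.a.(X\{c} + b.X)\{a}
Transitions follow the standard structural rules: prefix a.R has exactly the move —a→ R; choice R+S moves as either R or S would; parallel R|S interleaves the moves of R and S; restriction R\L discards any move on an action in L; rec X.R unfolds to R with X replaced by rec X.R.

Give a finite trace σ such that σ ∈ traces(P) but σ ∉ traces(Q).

b

P's transition system — 6 states:
  u0 = rec X. b.a.(X\{c} + b.X)\{a} has moves -b-> u1
  u1 = a.((rec X. b.a.(X\{c} + b.X)\{a})\{c} + b.(rec X. b.a.(X\{c} + b.X)\{a}))\{a} has moves -a-> u2
  u2 = ((rec X. b.a.(X\{c} + b.X)\{a})\{c} + b.(rec X. b.a.(X\{c} + b.X)\{a}))\{a} has moves -b-> u3, -b-> u4
  u3 = (a.((rec X. b.a.(X\{c} + b.X)\{a})\{c} + b.(rec X. b.a.(X\{c} + b.X)\{a}))\{a})\{c}\{a} has moves ∅
  u4 = (rec X. b.a.(X\{c} + b.X)\{a})\{a} has moves -b-> u5
  u5 = (a.((rec X. b.a.(X\{c} + b.X)\{a})\{c} + b.(rec X. b.a.(X\{c} + b.X)\{a}))\{a})\{a} has moves ∅
Q's transition system — 4 states:
  v0 = rec X. a.a.(X\{c} + b.X)\{a} has moves -a-> v1
  v1 = a.((rec X. a.a.(X\{c} + b.X)\{a})\{c} + b.(rec X. a.a.(X\{c} + b.X)\{a}))\{a} has moves -a-> v2
  v2 = ((rec X. a.a.(X\{c} + b.X)\{a})\{c} + b.(rec X. a.a.(X\{c} + b.X)\{a}))\{a} has moves -b-> v3
  v3 = (rec X. a.a.(X\{c} + b.X)\{a})\{a} has moves ∅
Run σ = ⟨b⟩ on P: start {u0}
  [1] b ⇒ {u1}
  P completes σ.
Run σ = ⟨b⟩ on Q: start {v0}
  [1] b ⇒ no successor for Q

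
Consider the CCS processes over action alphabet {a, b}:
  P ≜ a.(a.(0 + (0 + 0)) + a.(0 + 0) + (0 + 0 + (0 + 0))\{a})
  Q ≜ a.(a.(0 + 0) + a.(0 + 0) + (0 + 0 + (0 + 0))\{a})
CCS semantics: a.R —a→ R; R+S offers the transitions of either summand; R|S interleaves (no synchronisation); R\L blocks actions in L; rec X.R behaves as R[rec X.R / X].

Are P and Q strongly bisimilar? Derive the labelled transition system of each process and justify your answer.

P's transition system — 4 states:
  u0 = a.(a.(0 + (0 + 0)) + a.(0 + 0) + (0 + 0 + (0 + 0))\{a}) ⊢ —a→ u1
  u1 = a.(0 + (0 + 0)) + a.(0 + 0) + (0 + 0 + (0 + 0))\{a} ⊢ —a→ u2, —a→ u3
  u2 = 0 + (0 + 0) ⊢ ·
  u3 = 0 + 0 ⊢ ·
Q's transition system — 3 states:
  v0 = a.(a.(0 + 0) + a.(0 + 0) + (0 + 0 + (0 + 0))\{a}) ⊢ —a→ v1
  v1 = a.(0 + 0) + a.(0 + 0) + (0 + 0 + (0 + 0))\{a} ⊢ —a→ v2
  v2 = 0 + 0 ⊢ ·
Partition-refinement fixed point:
  B0 = {u0, v0}
  B1 = {u1, v1}
  B2 = {u2, u3, v2}
u0 ∈ B0, v0 ∈ B0 → same block

bisimilar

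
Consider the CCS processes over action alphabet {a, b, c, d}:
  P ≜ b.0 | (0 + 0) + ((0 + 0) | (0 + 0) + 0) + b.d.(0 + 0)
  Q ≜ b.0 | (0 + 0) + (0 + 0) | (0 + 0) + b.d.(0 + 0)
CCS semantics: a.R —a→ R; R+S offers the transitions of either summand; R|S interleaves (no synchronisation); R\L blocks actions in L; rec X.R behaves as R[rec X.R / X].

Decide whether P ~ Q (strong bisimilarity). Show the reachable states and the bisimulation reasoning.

LTS(P): 4 reachable states
  m0 = b.0 | (0 + 0) + ((0 + 0) | (0 + 0) + 0) + b.d.(0 + 0) → =b=> m1, =b=> m2
  m1 = 0 | (0 + 0) → ∅
  m2 = d.(0 + 0) → =d=> m3
  m3 = 0 + 0 → ∅
LTS(Q): 4 reachable states
  n0 = b.0 | (0 + 0) + (0 + 0) | (0 + 0) + b.d.(0 + 0) → =b=> n1, =b=> n2
  n1 = 0 | (0 + 0) → ∅
  n2 = d.(0 + 0) → =d=> n3
  n3 = 0 + 0 → ∅
Partition-refinement fixed point:
  B0 = {m0, n0}
  B1 = {m1, m3, n1, n3}
  B2 = {m2, n2}
m0 ∈ B0, n0 ∈ B0 → same block

bisimilar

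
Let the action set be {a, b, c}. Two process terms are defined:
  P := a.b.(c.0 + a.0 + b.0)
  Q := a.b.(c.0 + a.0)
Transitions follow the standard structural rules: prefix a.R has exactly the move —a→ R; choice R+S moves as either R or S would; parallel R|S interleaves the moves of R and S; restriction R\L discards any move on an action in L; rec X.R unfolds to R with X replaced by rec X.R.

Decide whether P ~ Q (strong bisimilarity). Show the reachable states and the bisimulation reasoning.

LTS(P): 4 reachable states
  u0 = a.b.(c.0 + a.0 + b.0) has moves —a→ u1
  u1 = b.(c.0 + a.0 + b.0) has moves —b→ u2
  u2 = c.0 + a.0 + b.0 has moves —a→ u3, —b→ u3, —c→ u3
  u3 = 0 has moves deadlocked
LTS(Q): 4 reachable states
  v0 = a.b.(c.0 + a.0) has moves —a→ v1
  v1 = b.(c.0 + a.0) has moves —b→ v2
  v2 = c.0 + a.0 has moves —a→ v3, —c→ v3
  v3 = 0 has moves deadlocked
Partition-refinement fixed point:
  B0 = {u0}
  B1 = {u1}
  B2 = {u2}
  B3 = {u3, v3}
  B4 = {v0}
  B5 = {v1}
  B6 = {v2}
u0 ∈ B0, v0 ∈ B4 → different blocks

P ≁ Q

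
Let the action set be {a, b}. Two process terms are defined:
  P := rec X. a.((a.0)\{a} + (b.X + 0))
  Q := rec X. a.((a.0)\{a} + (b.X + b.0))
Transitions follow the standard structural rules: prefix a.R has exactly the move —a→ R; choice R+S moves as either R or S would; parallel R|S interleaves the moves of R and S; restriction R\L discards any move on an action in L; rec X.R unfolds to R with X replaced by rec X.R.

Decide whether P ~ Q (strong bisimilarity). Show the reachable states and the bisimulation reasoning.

Reachable graph of P (2 states):
  p0 = rec X. a.((a.0)\{a} + (b.X + 0)) | --a--▸ p1
  p1 = (a.0)\{a} + (b.(rec X. a.((a.0)\{a} + (b.X + 0))) + 0) | --b--▸ p0
Reachable graph of Q (3 states):
  q0 = rec X. a.((a.0)\{a} + (b.X + b.0)) | --a--▸ q1
  q1 = (a.0)\{a} + (b.(rec X. a.((a.0)\{a} + (b.X + b.0))) + b.0) | --b--▸ q0, --b--▸ q2
  q2 = 0 | deadlocked
Coarsest stable partition (strong bisimilarity classes):
  B0 = {p0}
  B1 = {p1}
  B2 = {q0}
  B3 = {q1}
  B4 = {q2}
p0 ∈ B0, q0 ∈ B2 → different blocks

NO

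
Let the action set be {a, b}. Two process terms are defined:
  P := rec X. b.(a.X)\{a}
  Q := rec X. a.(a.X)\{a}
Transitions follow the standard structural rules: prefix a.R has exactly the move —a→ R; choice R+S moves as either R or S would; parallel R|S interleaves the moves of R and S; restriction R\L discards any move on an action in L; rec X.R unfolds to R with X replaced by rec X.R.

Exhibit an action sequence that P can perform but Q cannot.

b

P's transition system — 2 states:
  m0 = rec X. b.(a.X)\{a} has moves -b-> m1
  m1 = (a.(rec X. b.(a.X)\{a}))\{a} has moves ∅
Q's transition system — 2 states:
  n0 = rec X. a.(a.X)\{a} has moves -a-> n1
  n1 = (a.(rec X. a.(a.X)\{a}))\{a} has moves ∅
Run σ = ⟨b⟩ on P: start {m0}
  step 1 (b): {m1}
  P completes σ.
Run σ = ⟨b⟩ on Q: start {n0}
  step 1 (b): no successor for Q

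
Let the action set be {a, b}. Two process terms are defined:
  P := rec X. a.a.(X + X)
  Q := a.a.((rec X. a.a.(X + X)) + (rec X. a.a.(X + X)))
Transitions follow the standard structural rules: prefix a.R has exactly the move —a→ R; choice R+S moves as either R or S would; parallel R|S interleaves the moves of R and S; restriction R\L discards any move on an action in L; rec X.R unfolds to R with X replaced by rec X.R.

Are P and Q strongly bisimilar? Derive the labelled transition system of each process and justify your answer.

bisimilar

Reachable graph of P (3 states):
  s0 = rec X. a.a.(X + X) ⊢ ··a··> s1
  s1 = a.((rec X. a.a.(X + X)) + (rec X. a.a.(X + X))) ⊢ ··a··> s2
  s2 = (rec X. a.a.(X + X)) + (rec X. a.a.(X + X)) ⊢ ··a··> s1
Reachable graph of Q (3 states):
  t0 = a.a.((rec X. a.a.(X + X)) + (rec X. a.a.(X + X))) ⊢ ··a··> t1
  t1 = a.((rec X. a.a.(X + X)) + (rec X. a.a.(X + X))) ⊢ ··a··> t2
  t2 = (rec X. a.a.(X + X)) + (rec X. a.a.(X + X)) ⊢ ··a··> t1
Partition-refinement fixed point:
  B0 = {s0, s1, s2, t0, t1, t2}
s0 ∈ B0, t0 ∈ B0 → same block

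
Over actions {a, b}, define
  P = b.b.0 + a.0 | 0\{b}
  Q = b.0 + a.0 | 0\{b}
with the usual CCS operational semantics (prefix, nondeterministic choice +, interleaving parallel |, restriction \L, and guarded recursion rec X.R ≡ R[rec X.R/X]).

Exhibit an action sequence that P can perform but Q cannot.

bb

Reachable graph of P (4 states):
  m0 = b.b.0 + a.0 | 0\{b} has moves =a=> m1, =b=> m2
  m1 = 0 | 0\{b} has moves ∅
  m2 = b.0 has moves =b=> m3
  m3 = 0 has moves ∅
Reachable graph of Q (3 states):
  n0 = b.0 + a.0 | 0\{b} has moves =a=> n1, =b=> n2
  n1 = 0 | 0\{b} has moves ∅
  n2 = 0 has moves ∅
Trace ⟨bb⟩ through P, begin at {m0}:
  [1] b ⇒ {m2}
  [2] b ⇒ {m3}
  — P admits the full trace.
Trace ⟨bb⟩ through Q, begin at {n0}:
  [1] b ⇒ {n2}
  [2] b ⇒ ∅ (Q stuck)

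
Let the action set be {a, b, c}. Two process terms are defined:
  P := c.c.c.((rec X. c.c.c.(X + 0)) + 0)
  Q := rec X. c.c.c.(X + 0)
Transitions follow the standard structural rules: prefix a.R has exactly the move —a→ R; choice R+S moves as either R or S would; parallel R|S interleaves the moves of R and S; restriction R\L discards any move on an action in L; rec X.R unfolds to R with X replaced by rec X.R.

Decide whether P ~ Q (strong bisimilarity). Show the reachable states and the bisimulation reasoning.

P ~ Q

Reachable graph of P (4 states):
  u0 = c.c.c.((rec X. c.c.c.(X + 0)) + 0) ⊢ —c→ u1
  u1 = c.c.((rec X. c.c.c.(X + 0)) + 0) ⊢ —c→ u2
  u2 = c.((rec X. c.c.c.(X + 0)) + 0) ⊢ —c→ u3
  u3 = (rec X. c.c.c.(X + 0)) + 0 ⊢ —c→ u1
Reachable graph of Q (4 states):
  v0 = rec X. c.c.c.(X + 0) ⊢ —c→ v1
  v1 = c.c.((rec X. c.c.c.(X + 0)) + 0) ⊢ —c→ v2
  v2 = c.((rec X. c.c.c.(X + 0)) + 0) ⊢ —c→ v3
  v3 = (rec X. c.c.c.(X + 0)) + 0 ⊢ —c→ v1
Coarsest stable partition (strong bisimilarity classes):
  B0 = {u0, u1, u2, u3, v0, v1, v2, v3}
u0 ∈ B0, v0 ∈ B0 → same block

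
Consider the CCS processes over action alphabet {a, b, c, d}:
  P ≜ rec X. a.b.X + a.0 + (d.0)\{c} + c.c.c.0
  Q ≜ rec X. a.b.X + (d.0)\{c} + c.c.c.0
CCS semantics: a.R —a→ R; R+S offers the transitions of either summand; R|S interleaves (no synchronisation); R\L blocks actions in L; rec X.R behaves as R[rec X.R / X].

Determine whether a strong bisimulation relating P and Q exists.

P's transition system — 6 states:
  m0 = rec X. a.b.X + a.0 + (d.0)\{c} + c.c.c.0 has moves -a-> m1, -a-> m2, -c-> m3, -d-> m4
  m1 = 0 has moves ·
  m2 = b.(rec X. a.b.X + a.0 + (d.0)\{c} + c.c.c.0) has moves -b-> m0
  m3 = c.c.0 has moves -c-> m5
  m4 = 0\{c} has moves ·
  m5 = c.0 has moves -c-> m1
Q's transition system — 6 states:
  n0 = rec X. a.b.X + (d.0)\{c} + c.c.c.0 has moves -a-> n1, -c-> n2, -d-> n3
  n1 = b.(rec X. a.b.X + (d.0)\{c} + c.c.c.0) has moves -b-> n0
  n2 = c.c.0 has moves -c-> n4
  n3 = 0\{c} has moves ·
  n4 = c.0 has moves -c-> n5
  n5 = 0 has moves ·
Partition-refinement fixed point:
  B0 = {m0}
  B1 = {m2}
  B2 = {m3, n2}
  B3 = {m5, n4}
  B4 = {m1, m4, n3, n5}
  B5 = {n0}
  B6 = {n1}
m0 ∈ B0, n0 ∈ B5 → different blocks

P ≁ Q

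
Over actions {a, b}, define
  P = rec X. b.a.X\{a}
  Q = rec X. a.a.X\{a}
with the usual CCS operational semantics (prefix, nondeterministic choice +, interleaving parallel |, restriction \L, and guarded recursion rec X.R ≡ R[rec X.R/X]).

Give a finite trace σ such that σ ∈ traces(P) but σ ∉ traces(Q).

b

P's transition system — 4 states:
  s0 = rec X. b.a.X\{a} → --b--▸ s1
  s1 = a.(rec X. b.a.X\{a})\{a} → --a--▸ s2
  s2 = (rec X. b.a.X\{a})\{a} → --b--▸ s3
  s3 = (a.(rec X. b.a.X\{a})\{a})\{a} → ∅
Q's transition system — 3 states:
  t0 = rec X. a.a.X\{a} → --a--▸ t1
  t1 = a.(rec X. a.a.X\{a})\{a} → --a--▸ t2
  t2 = (rec X. a.a.X\{a})\{a} → ∅
Trace ⟨b⟩ through P, begin at {s0}:
  step 1 (b): {s1}
  ✓ P
Trace ⟨b⟩ through Q, begin at {t0}:
  step 1 (b): ∅  — Q cannot continue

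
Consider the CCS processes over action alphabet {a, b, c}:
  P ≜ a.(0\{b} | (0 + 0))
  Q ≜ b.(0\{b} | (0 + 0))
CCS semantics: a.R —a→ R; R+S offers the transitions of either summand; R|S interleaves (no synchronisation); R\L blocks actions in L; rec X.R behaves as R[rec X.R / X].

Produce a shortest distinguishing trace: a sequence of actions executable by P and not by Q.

a

P's transition system — 2 states:
  p0 = a.(0\{b} | (0 + 0)) has moves —a→ p1
  p1 = 0\{b} | (0 + 0) has moves ·
Q's transition system — 2 states:
  q0 = b.(0\{b} | (0 + 0)) has moves —b→ q1
  q1 = 0\{b} | (0 + 0) has moves ·
Run σ = ⟨a⟩ on P: start {p0}
  [1] a ⇒ {p1}
  ✓ P
Run σ = ⟨a⟩ on Q: start {q0}
  [1] a ⇒ no successor for Q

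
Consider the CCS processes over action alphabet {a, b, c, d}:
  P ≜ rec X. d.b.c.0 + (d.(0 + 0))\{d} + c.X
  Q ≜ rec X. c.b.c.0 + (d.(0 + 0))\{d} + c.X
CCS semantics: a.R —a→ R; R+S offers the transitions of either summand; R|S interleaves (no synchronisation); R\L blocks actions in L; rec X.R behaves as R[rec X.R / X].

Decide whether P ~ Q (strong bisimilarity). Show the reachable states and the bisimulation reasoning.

P ≁ Q

LTS(P): 4 reachable states
  p0 = rec X. d.b.c.0 + (d.(0 + 0))\{d} + c.X :: ··c··> p0, ··d··> p1
  p1 = b.c.0 :: ··b··> p2
  p2 = c.0 :: ··c··> p3
  p3 = 0 :: ∅
LTS(Q): 4 reachable states
  q0 = rec X. c.b.c.0 + (d.(0 + 0))\{d} + c.X :: ··c··> q0, ··c··> q1
  q1 = b.c.0 :: ··b··> q2
  q2 = c.0 :: ··c··> q3
  q3 = 0 :: ∅
Partition-refinement fixed point:
  B0 = {p0}
  B1 = {p1, q1}
  B2 = {p2, q2}
  B3 = {p3, q3}
  B4 = {q0}
p0 ∈ B0, q0 ∈ B4 → different blocks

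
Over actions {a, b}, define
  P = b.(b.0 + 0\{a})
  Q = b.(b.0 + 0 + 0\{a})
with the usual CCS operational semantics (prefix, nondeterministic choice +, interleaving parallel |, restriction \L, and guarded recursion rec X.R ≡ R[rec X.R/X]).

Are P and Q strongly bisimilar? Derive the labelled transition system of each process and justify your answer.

Reachable graph of P (3 states):
  p0 = b.(b.0 + 0\{a}) → --b--▸ p1
  p1 = b.0 + 0\{a} → --b--▸ p2
  p2 = 0 → (no moves)
Reachable graph of Q (3 states):
  q0 = b.(b.0 + 0 + 0\{a}) → --b--▸ q1
  q1 = b.0 + 0 + 0\{a} → --b--▸ q2
  q2 = 0 → (no moves)
Bisimilarity quotient blocks:
  B0 = {p0, q0}
  B1 = {p1, q1}
  B2 = {p2, q2}
p0 ∈ B0, q0 ∈ B0 → same block

bisimilar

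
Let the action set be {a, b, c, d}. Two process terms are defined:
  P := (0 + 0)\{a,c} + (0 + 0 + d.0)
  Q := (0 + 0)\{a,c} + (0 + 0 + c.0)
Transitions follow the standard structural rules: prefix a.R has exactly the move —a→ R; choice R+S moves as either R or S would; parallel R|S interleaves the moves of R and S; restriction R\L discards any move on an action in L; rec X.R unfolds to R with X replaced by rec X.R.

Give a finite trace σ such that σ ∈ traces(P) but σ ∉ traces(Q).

d

P's transition system — 2 states:
  m0 = (0 + 0)\{a,c} + (0 + 0 + d.0) :: =d=> m1
  m1 = 0 :: ∅
Q's transition system — 2 states:
  n0 = (0 + 0)\{a,c} + (0 + 0 + c.0) :: =c=> n1
  n1 = 0 :: ∅
Run σ = ⟨d⟩ on P: start {m0}
  after d @ step 1: {m1}
  P completes σ.
Run σ = ⟨d⟩ on Q: start {n0}
  after d @ step 1: ∅  — Q cannot continue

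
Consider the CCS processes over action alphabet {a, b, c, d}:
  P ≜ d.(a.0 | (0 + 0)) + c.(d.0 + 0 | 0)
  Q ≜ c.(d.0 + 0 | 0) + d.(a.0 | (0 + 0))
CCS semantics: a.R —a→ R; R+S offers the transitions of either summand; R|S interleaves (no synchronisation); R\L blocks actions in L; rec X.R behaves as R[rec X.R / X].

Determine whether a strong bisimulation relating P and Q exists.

YES

Reachable graph of P (5 states):
  p0 = d.(a.0 | (0 + 0)) + c.(d.0 + 0 | 0) | =c=> p1, =d=> p2
  p1 = d.0 + 0 | 0 | =d=> p3
  p2 = a.0 | (0 + 0) | =a=> p4
  p3 = 0 | ·
  p4 = 0 | (0 + 0) | ·
Reachable graph of Q (5 states):
  q0 = c.(d.0 + 0 | 0) + d.(a.0 | (0 + 0)) | =c=> q1, =d=> q2
  q1 = d.0 + 0 | 0 | =d=> q3
  q2 = a.0 | (0 + 0) | =a=> q4
  q3 = 0 | ·
  q4 = 0 | (0 + 0) | ·
Bisimilarity quotient blocks:
  B0 = {p0, q0}
  B1 = {p1, q1}
  B2 = {p3, p4, q3, q4}
  B3 = {p2, q2}
p0 ∈ B0, q0 ∈ B0 → same block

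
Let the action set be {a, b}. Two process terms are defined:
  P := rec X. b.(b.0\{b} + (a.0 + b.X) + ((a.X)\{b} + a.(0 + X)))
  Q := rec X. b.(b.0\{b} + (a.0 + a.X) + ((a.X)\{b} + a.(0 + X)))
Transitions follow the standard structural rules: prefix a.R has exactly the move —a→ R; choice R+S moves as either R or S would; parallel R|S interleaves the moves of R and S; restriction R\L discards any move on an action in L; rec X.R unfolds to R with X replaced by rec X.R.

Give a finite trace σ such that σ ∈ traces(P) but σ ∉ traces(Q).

bbb

P's transition system — 6 states:
  u0 = rec X. b.(b.0\{b} + (a.0 + b.X) + ((a.X)\{b} + a.(0 + X))) has moves ··b··> u1
  u1 = b.0\{b} + (a.0 + b.(rec X. b.(b.0\{b} + (a.0 + b.X) + ((a.X)\{b} + a.(0 + X))))) + ((a.(rec X. b.(b.0\{b} + (a.0 + b.X) + ((a.X)\{b} + a.(0 + X)))))\{b} + a.(0 + (rec X. b.(b.0\{b} + (a.0 + b.X) + ((a.X)\{b} + a.(0 + X)))))) has moves ··a··> u2, ··a··> u3, ··a··> u4, ··b··> u0, ··b··> u5
  u2 = (rec X. b.(b.0\{b} + (a.0 + b.X) + ((a.X)\{b} + a.(0 + X))))\{b} has moves stopped
  u3 = 0 has moves stopped
  u4 = 0 + (rec X. b.(b.0\{b} + (a.0 + b.X) + ((a.X)\{b} + a.(0 + X)))) has moves ··b··> u1
  u5 = 0\{b} has moves stopped
Q's transition system — 6 states:
  v0 = rec X. b.(b.0\{b} + (a.0 + a.X) + ((a.X)\{b} + a.(0 + X))) has moves ··b··> v1
  v1 = b.0\{b} + (a.0 + a.(rec X. b.(b.0\{b} + (a.0 + a.X) + ((a.X)\{b} + a.(0 + X))))) + ((a.(rec X. b.(b.0\{b} + (a.0 + a.X) + ((a.X)\{b} + a.(0 + X)))))\{b} + a.(0 + (rec X. b.(b.0\{b} + (a.0 + a.X) + ((a.X)\{b} + a.(0 + X)))))) has moves ··a··> v0, ··a··> v2, ··a··> v3, ··a··> v4, ··b··> v5
  v2 = (rec X. b.(b.0\{b} + (a.0 + a.X) + ((a.X)\{b} + a.(0 + X))))\{b} has moves stopped
  v3 = 0 has moves stopped
  v4 = 0 + (rec X. b.(b.0\{b} + (a.0 + a.X) + ((a.X)\{b} + a.(0 + X)))) has moves ··b··> v1
  v5 = 0\{b} has moves stopped
Executing bbb from P (initial set {u0}):
  [1] b ⇒ {u1}
  [2] b ⇒ {u0, u5}
  [3] b ⇒ {u1}
  ✓ P
Executing bbb from Q (initial set {v0}):
  [1] b ⇒ {v1}
  [2] b ⇒ {v5}
  [3] b ⇒ no successor for Q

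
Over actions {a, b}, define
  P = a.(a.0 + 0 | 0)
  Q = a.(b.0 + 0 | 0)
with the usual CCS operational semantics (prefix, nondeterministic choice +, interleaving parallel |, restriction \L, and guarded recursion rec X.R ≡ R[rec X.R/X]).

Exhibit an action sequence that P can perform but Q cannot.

Reachable graph of P (3 states):
  p0 = a.(a.0 + 0 | 0) → =a=> p1
  p1 = a.0 + 0 | 0 → =a=> p2
  p2 = 0 → (no moves)
Reachable graph of Q (3 states):
  q0 = a.(b.0 + 0 | 0) → =a=> q1
  q1 = b.0 + 0 | 0 → =b=> q2
  q2 = 0 → (no moves)
Run σ = ⟨aa⟩ on P: start {p0}
  after a @ step 1: {p1}
  after a @ step 2: {p2}
  P completes σ.
Run σ = ⟨aa⟩ on Q: start {q0}
  after a @ step 1: {q1}
  after a @ step 2: ∅  — Q cannot continue

aa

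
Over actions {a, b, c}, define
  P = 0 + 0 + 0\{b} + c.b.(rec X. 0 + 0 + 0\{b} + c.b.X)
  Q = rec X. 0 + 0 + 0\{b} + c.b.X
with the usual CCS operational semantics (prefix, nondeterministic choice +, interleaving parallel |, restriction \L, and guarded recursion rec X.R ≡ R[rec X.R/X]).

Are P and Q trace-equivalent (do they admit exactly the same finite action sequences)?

trace-equivalent

LTS(P): 3 reachable states
  u0 = 0 + 0 + 0\{b} + c.b.(rec X. 0 + 0 + 0\{b} + c.b.X) ⊢ ··c··> u1
  u1 = b.(rec X. 0 + 0 + 0\{b} + c.b.X) ⊢ ··b··> u2
  u2 = rec X. 0 + 0 + 0\{b} + c.b.X ⊢ ··c··> u1
LTS(Q): 2 reachable states
  v0 = rec X. 0 + 0 + 0\{b} + c.b.X ⊢ ··c··> v1
  v1 = b.(rec X. 0 + 0 + 0\{b} + c.b.X) ⊢ ··b··> v0
Coarsest stable partition (strong bisimilarity classes):
  B0 = {u0, u2, v0}
  B1 = {u1, v1}
u0 ∈ B0, v0 ∈ B0 → same block
Bisimilar ⇒ trace-equivalent.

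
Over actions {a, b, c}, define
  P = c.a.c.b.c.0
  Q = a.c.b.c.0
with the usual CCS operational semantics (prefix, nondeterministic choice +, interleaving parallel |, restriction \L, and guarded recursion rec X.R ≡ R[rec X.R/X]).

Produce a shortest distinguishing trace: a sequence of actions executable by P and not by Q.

c

Reachable graph of P (6 states):
  p0 = c.a.c.b.c.0 → -c-> p1
  p1 = a.c.b.c.0 → -a-> p2
  p2 = c.b.c.0 → -c-> p3
  p3 = b.c.0 → -b-> p4
  p4 = c.0 → -c-> p5
  p5 = 0 → ∅
Reachable graph of Q (5 states):
  q0 = a.c.b.c.0 → -a-> q1
  q1 = c.b.c.0 → -c-> q2
  q2 = b.c.0 → -b-> q3
  q3 = c.0 → -c-> q4
  q4 = 0 → ∅
Run σ = ⟨c⟩ on P: start {p0}
  after c @ step 1: {p1}
  ✓ P
Run σ = ⟨c⟩ on Q: start {q0}
  after c @ step 1: no successor for Q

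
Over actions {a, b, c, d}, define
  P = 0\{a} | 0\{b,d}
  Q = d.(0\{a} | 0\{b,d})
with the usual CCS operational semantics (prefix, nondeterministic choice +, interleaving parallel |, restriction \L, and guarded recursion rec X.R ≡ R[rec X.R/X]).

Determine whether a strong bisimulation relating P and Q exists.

NO

Reachable graph of P (1 states):
  u0 = 0\{a} | 0\{b,d} → (no moves)
Reachable graph of Q (2 states):
  v0 = d.(0\{a} | 0\{b,d}) → ··d··> v1
  v1 = 0\{a} | 0\{b,d} → (no moves)
Bisimilarity quotient blocks:
  B0 = {u0, v1}
  B1 = {v0}
u0 ∈ B0, v0 ∈ B1 → different blocks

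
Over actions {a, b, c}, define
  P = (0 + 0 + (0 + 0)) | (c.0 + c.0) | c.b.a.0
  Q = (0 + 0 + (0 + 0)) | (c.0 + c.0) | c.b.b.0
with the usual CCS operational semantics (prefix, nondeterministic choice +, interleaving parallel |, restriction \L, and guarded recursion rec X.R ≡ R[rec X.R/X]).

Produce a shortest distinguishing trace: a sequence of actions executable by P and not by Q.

cba

LTS(P): 8 reachable states
  s0 = (0 + 0 + (0 + 0)) | (c.0 + c.0) | c.b.a.0 ⊢ ··c··> s1, ··c··> s2
  s1 = (0 + 0 + (0 + 0)) | (c.0 + c.0) | b.a.0 ⊢ ··b··> s3, ··c··> s4
  s2 = (0 + 0 + (0 + 0)) | 0 | c.b.a.0 ⊢ ··c··> s4
  s3 = (0 + 0 + (0 + 0)) | (c.0 + c.0) | a.0 ⊢ ··a··> s5, ··c··> s6
  s4 = (0 + 0 + (0 + 0)) | 0 | b.a.0 ⊢ ··b··> s6
  s5 = (0 + 0 + (0 + 0)) | (c.0 + c.0) | 0 ⊢ ··c··> s7
  s6 = (0 + 0 + (0 + 0)) | 0 | a.0 ⊢ ··a··> s7
  s7 = (0 + 0 + (0 + 0)) | 0 | 0 ⊢ stopped
LTS(Q): 8 reachable states
  t0 = (0 + 0 + (0 + 0)) | (c.0 + c.0) | c.b.b.0 ⊢ ··c··> t1, ··c··> t2
  t1 = (0 + 0 + (0 + 0)) | (c.0 + c.0) | b.b.0 ⊢ ··b··> t3, ··c··> t4
  t2 = (0 + 0 + (0 + 0)) | 0 | c.b.b.0 ⊢ ··c··> t4
  t3 = (0 + 0 + (0 + 0)) | (c.0 + c.0) | b.0 ⊢ ··b··> t5, ··c··> t6
  t4 = (0 + 0 + (0 + 0)) | 0 | b.b.0 ⊢ ··b··> t6
  t5 = (0 + 0 + (0 + 0)) | (c.0 + c.0) | 0 ⊢ ··c··> t7
  t6 = (0 + 0 + (0 + 0)) | 0 | b.0 ⊢ ··b··> t7
  t7 = (0 + 0 + (0 + 0)) | 0 | 0 ⊢ stopped
Trace ⟨cba⟩ through P, begin at {s0}:
  after c @ step 1: {s1, s2}
  after b @ step 2: {s3}
  after a @ step 3: {s5}
  ✓ P
Trace ⟨cba⟩ through Q, begin at {t0}:
  after c @ step 1: {t1, t2}
  after b @ step 2: {t3}
  after a @ step 3: ∅  — Q cannot continue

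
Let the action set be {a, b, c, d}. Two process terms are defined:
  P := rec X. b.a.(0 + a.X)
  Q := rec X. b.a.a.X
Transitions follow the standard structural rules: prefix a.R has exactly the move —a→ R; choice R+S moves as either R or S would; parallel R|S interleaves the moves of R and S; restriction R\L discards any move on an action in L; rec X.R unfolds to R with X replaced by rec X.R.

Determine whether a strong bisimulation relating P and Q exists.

Reachable graph of P (3 states):
  u0 = rec X. b.a.(0 + a.X) | =b=> u1
  u1 = a.(0 + a.(rec X. b.a.(0 + a.X))) | =a=> u2
  u2 = 0 + a.(rec X. b.a.(0 + a.X)) | =a=> u0
Reachable graph of Q (3 states):
  v0 = rec X. b.a.a.X | =b=> v1
  v1 = a.a.(rec X. b.a.a.X) | =a=> v2
  v2 = a.(rec X. b.a.a.X) | =a=> v0
Partition-refinement fixed point:
  B0 = {u0, v0}
  B1 = {u1, v1}
  B2 = {u2, v2}
u0 ∈ B0, v0 ∈ B0 → same block

P ~ Q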